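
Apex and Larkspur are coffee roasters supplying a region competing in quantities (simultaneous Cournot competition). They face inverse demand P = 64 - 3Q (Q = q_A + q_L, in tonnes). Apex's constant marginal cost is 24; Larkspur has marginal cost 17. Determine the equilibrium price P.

35

Apex's profit: π_A = (64 - 3Q)q_A - (24q_A). Setting ∂π_A/∂q_A = 0: 40 - 6q_A - 3(q_L) = 0.
Larkspur's profit: π_L = (64 - 3Q)q_L - (17q_L). Setting ∂π_L/∂q_L = 0: 47 - 6q_L - 3(q_A) = 0.
So q_A = (40 - 3q_L)/6 and q_L = (47 - 3q_A)/6.
Solving the pair: q_A = 11/3, q_L = 6.
Total output Q = 29/3, so price P = 64 - 3·(29/3) = 35.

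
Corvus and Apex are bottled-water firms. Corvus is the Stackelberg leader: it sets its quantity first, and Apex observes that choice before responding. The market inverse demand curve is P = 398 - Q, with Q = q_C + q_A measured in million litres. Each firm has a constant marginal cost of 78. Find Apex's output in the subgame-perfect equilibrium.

Solve by backward induction. Given q_C, the follower Apex maximises π_A = (398 - q_C - q_A)q_A - 78q_A.
∂π_A/∂q_A = 320 - q_C - 2q_A = 0 gives the reaction function q_A = (320 - q_C)/2.
Corvus substitutes q_A(q_C) into its own profit: π_C = q_C(398 - q_C - (320 - q_C)/2) - 78q_C = (238 - (1/2)q_C)q_C - 78q_C.
Leader FOC: 160 - q_C = 0, so q_C = 160.
Then q_A = (320 - 160)/2 = 80.

80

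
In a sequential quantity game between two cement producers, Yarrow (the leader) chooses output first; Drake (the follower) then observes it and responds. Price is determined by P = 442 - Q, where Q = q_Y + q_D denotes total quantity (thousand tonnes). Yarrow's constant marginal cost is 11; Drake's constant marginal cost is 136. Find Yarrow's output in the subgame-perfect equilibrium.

278

Solve by backward induction. Given q_Y, the follower Drake maximises π_D = (442 - q_Y - q_D)q_D - 136q_D.
Follower FOC: 306 - q_Y - 2q_D = 0, so q_D(q_Y) = (306 - q_Y)/2.
Yarrow substitutes q_D(q_Y) into its own profit: π_Y = q_Y(442 - q_Y - (306 - q_Y)/2) - 11q_Y = (289 - (1/2)q_Y)q_Y - 11q_Y.
Leader FOC: 278 - q_Y = 0, so q_Y = 278.
Then q_D = (306 - 278)/2 = 14.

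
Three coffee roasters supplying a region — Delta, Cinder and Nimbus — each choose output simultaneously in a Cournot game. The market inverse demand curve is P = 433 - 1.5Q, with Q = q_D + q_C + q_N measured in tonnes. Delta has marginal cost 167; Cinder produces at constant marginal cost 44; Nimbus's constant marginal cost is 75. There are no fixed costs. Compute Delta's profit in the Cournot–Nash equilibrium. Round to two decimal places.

Delta's profit: π_D = (433 - 1.5Q)q_D - (167q_D). Setting ∂π_D/∂q_D = 0: 266 - 3q_D - (3/2)(q_C + q_N) = 0.
Cinder's profit: π_C = (433 - 1.5Q)q_C - (44q_C). Setting ∂π_C/∂q_C = 0: 389 - 3q_C - (3/2)(q_D + q_N) = 0.
Nimbus's profit: π_N = (433 - 1.5Q)q_N - (75q_N). Setting ∂π_N/∂q_N = 0: 358 - 3q_N - (3/2)(q_D + q_C) = 0.
Adding the 3 first-order conditions: 1013 − 6Q = 0, so Q = 1013/6.
Back-substituting: q_D = (266 − 1013/4)/(3/2) = 17/2, q_C = (389 − 1013/4)/(3/2) = 181/2, q_N = (358 − 1013/4)/(3/2) = 419/6.
Price P = 433 - (3/2)·(1013/6) = 719/4.
Delta's profit: (719/4 - 167)·(17/2) = 867/8.

108.38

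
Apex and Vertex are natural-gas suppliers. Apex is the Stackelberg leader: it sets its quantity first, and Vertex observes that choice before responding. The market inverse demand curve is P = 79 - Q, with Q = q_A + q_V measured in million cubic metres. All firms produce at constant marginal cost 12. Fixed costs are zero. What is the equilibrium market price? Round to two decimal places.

28.75

The follower Vertex best-responds to any q_A: π_V = (79 - Q)q_V - 12q_V.
∂π_V/∂q_V = 67 - q_A - 2q_V = 0 gives the reaction function q_V = (67 - q_A)/2.
Apex substitutes q_V(q_A) into its own profit: π_A = q_A(79 - q_A - (67 - q_A)/2) - 12q_A = (91/2 - (1/2)q_A)q_A - 12q_A.
The leader's first-order condition 67/2 - q_A = 0 yields q_A = 67/2.
Then q_V = (67 - 67/2)/2 = 67/4.
Total output Q = 201/4, so price P = 79 - 201/4 = 115/4.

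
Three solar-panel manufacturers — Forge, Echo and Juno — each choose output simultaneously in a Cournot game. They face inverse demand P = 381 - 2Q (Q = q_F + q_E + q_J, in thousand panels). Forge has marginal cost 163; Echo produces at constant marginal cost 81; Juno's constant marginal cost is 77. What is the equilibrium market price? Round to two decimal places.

Forge's profit: π_F = (381 - 2Q)q_F - (163q_F). Setting ∂π_F/∂q_F = 0: 218 - 4q_F - 2(q_E + q_J) = 0.
Echo's first-order condition: 300 - 4q_E - 2(q_F + q_J) = 0.
Juno's first-order condition: 304 - 4q_J - 2(q_F + q_E) = 0.
Adding the 3 conditions: 822 − 4Q − 4Q = 0, i.e. Q = 411/4.
Back-substituting: q_F = (218 − 411/2)/2 = 25/4, q_E = (300 − 411/2)/2 = 189/4, q_J = (304 − 411/2)/2 = 197/4.
Total output Q = 411/4, so price P = 381 - 2·(411/4) = 351/2.

175.50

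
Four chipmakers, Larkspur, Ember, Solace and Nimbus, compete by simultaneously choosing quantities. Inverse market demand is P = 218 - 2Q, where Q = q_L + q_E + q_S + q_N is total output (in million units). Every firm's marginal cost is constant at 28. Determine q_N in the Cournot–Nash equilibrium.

A representative firm's profit is π_i = q_i(218 - 2Q) - 28q_i.
Setting ∂π_i/∂q_i = 0 with rivals' quantities fixed: 190 - 4q_i - 2·Σ_{j≠i} q_j = 0.
By symmetry each firm produces the same amount; substituting Σ_{j≠i} q_j = 3q_i yields q_i = 190/10 = 19.

19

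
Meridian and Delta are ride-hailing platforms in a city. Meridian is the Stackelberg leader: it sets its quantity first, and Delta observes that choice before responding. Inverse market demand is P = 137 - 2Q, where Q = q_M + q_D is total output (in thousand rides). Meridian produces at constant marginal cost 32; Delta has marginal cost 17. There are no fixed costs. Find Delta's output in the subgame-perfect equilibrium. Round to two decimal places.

The follower Delta best-responds to any q_M: π_D = (137 - 2Q)q_D - 17q_D.
Setting the follower's marginal profit to zero, 120 - 2q_M - 4q_D = 0, i.e. q_D = (120 - 2q_M)/4.
The leader anticipates this reaction. Substituting into P = 137 - 2Q gives P = 77 - q_M, so π_M = (77 - q_M)q_M - 32q_M.
Maximising: ∂π_M/∂q_M = 45 - 2q_M = 0, giving q_M = 45/2.
Then q_D = (120 - 2·(45/2))/4 = 75/4.

18.75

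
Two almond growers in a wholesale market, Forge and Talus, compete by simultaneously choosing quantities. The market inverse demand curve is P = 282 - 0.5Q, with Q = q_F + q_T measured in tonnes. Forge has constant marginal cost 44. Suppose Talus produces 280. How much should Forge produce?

With the rival's output fixed at 280, Forge's profit is π_F = (282 - (1/2)·280 - (1/2)q_F)q_F - (44q_F) = (142 - (1/2)q_F)q_F - (44q_F).
∂π_F/∂q_F = 98 - q_F = 0, so q_F = 98.

98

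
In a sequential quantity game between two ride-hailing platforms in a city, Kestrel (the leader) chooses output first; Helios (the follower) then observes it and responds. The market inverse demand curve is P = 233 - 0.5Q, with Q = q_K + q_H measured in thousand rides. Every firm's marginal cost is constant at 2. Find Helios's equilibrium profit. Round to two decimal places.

6670.13

The follower Helios best-responds to any q_K: π_H = (233 - 0.5Q)q_H - 2q_H.
∂π_H/∂q_H = 231 - (1/2)q_K - q_H = 0 gives the reaction function q_H = (231 - (1/2)q_K).
Kestrel substitutes q_H(q_K) into its own profit: π_K = q_K(233 - (1/2)q_K - (231 - (1/2)q_K)/2) - 2q_K = (235/2 - (1/4)q_K)q_K - 2q_K.
The leader's first-order condition 231/2 - (1/2)q_K = 0 yields q_K = 231.
Then q_H = (231 - (1/2)·231) = 231/2.
Price P = 233 - (1/2)·(693/2) = 239/4.
Helios's profit: (239/4 - 2)·(231/2) = 6670.1250.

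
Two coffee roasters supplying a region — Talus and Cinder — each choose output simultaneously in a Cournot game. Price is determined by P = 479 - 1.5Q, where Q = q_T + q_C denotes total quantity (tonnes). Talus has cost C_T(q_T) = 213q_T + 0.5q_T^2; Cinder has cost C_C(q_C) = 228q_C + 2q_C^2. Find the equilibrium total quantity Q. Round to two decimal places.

81.18

Talus's profit: π_T = (479 - 1.5Q)q_T - (213q_T + (1/2)q_T²). Setting ∂π_T/∂q_T = 0: 266 - 4q_T - (3/2)(q_C) = 0.
Cinder's profit: π_C = (479 - 1.5Q)q_C - (228q_C + 2q_C²). Setting ∂π_C/∂q_C = 0: 251 - 7q_C - (3/2)(q_T) = 0.
So q_T = (266 - (3/2)q_C)/4 and q_C = (251 - (3/2)q_T)/7.
Substituting one into the other gives q_T = 57.6893 and q_C = 23.4951.
Total output Q = 57.6893 + 23.4951 = 81.1845.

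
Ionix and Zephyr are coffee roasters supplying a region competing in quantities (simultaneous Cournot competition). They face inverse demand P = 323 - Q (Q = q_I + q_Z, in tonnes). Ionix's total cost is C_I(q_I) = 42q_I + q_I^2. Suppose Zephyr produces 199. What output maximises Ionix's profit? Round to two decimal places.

With the rival's output fixed at 199, Ionix's profit is π_I = (323 - 199 - q_I)q_I - (42q_I + q_I²) = (124 - q_I)q_I - (42q_I + q_I²).
∂π_I/∂q_I = 82 - 4q_I = 0, so q_I = 41/2.

20.50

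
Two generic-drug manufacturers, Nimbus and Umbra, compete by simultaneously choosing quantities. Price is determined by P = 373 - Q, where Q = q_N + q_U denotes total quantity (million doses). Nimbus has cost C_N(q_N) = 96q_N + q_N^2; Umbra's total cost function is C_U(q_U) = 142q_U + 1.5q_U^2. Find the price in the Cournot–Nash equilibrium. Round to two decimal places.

Nimbus's profit: π_N = (373 - Q)q_N - (96q_N + q_N²). Setting ∂π_N/∂q_N = 0: 277 - 4q_N - (q_U) = 0.
Umbra's profit: π_U = (373 - Q)q_U - (142q_U + (3/2)q_U²). Setting ∂π_U/∂q_U = 0: 231 - 5q_U - (q_N) = 0.
Rearranging gives the reaction functions q_N = (277 - q_U)/4 and q_U = (231 - q_N)/5.
Substituting one into the other gives q_N = 1154/19 and q_U = 647/19.
Total output Q = 1801/19, so price P = 373 - 1801/19 = 278.2105.

278.21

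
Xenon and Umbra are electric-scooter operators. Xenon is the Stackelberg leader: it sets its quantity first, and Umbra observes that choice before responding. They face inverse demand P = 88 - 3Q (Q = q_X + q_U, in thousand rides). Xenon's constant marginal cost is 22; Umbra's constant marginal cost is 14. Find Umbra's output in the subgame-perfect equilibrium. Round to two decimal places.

The follower Umbra best-responds to any q_X: π_U = (88 - 3Q)q_U - 14q_U.
Setting the follower's marginal profit to zero, 74 - 3q_X - 6q_U = 0, i.e. q_U = (74 - 3q_X)/6.
Xenon substitutes q_U(q_X) into its own profit: π_X = q_X(88 - 3q_X - (74 - 3q_X)/2) - 22q_X = (51 - (3/2)q_X)q_X - 22q_X.
Maximising: ∂π_X/∂q_X = 29 - 3q_X = 0, giving q_X = 29/3.
Then q_U = (74 - 3·(29/3))/6 = 15/2.

7.50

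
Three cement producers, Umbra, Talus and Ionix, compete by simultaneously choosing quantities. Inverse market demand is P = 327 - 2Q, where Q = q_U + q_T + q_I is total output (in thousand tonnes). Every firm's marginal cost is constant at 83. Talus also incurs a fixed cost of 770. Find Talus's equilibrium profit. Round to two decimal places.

Each firm earns π_i = (327 - 2Q)q_i - 83q_i.
Setting ∂π_i/∂q_i = 0 with rivals' quantities fixed: 244 - 4q_i - 2·Σ_{j≠i} q_j = 0.
With identical firms every q_j equals q_i, so Σ_{j≠i} q_j = 2q_i and 244 = 8q_i, giving q_i = 61/2.
Price P = 327 - 2·(183/2) = 144.
Talus's profit: (144 - 83)·(61/2) - 770 = 1090.5000.

1090.50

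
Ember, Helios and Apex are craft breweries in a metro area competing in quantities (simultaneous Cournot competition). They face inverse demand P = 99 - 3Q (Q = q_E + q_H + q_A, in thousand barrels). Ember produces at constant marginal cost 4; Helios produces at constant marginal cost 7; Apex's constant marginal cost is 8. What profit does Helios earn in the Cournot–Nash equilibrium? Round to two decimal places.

168.75

Ember's profit: π_E = (99 - 3Q)q_E - (4q_E). Setting ∂π_E/∂q_E = 0: 95 - 6q_E - 3(q_H + q_A) = 0.
Helios's first-order condition: 92 - 6q_H - 3(q_E + q_A) = 0.
Apex's first-order condition: 91 - 6q_A - 3(q_E + q_H) = 0.
Adding the 3 first-order conditions: 278 − 12Q = 0, so Q = 139/6.
Back-substituting: q_E = (95 − 139/2)/3 = 17/2, q_H = (92 − 139/2)/3 = 15/2, q_A = (91 − 139/2)/3 = 43/6.
Price P = 99 - 3·(139/6) = 59/2.
Helios's profit: (59/2 - 7)·(15/2) = 675/4.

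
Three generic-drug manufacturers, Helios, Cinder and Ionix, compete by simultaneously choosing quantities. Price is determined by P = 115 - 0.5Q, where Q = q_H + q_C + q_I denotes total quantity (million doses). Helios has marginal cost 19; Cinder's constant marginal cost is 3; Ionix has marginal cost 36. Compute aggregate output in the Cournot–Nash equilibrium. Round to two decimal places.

Helios's profit: π_H = (115 - 0.5Q)q_H - (19q_H). Setting ∂π_H/∂q_H = 0: 96 - q_H - (1/2)(q_C + q_I) = 0.
Cinder's profit: π_C = (115 - 0.5Q)q_C - (3q_C). Setting ∂π_C/∂q_C = 0: 112 - q_C - (1/2)(q_H + q_I) = 0.
Ionix's profit: π_I = (115 - 0.5Q)q_I - (36q_I). Setting ∂π_I/∂q_I = 0: 79 - q_I - (1/2)(q_H + q_C) = 0.
Adding the 3 conditions: 287 − Q − Q = 0, i.e. Q = 287/2.
Back-substituting: q_H = (96 − 287/4)/(1/2) = 97/2, q_C = (112 − 287/4)/(1/2) = 161/2, q_I = (79 − 287/4)/(1/2) = 29/2.
Total output Q = 97/2 + 161/2 + 29/2 = 287/2.

143.50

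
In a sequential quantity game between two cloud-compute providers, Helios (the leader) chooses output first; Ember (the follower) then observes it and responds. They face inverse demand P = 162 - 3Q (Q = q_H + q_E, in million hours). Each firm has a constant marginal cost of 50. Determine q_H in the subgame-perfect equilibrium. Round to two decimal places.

18.67

The follower Ember best-responds to any q_H: π_E = (162 - 3Q)q_E - 50q_E.
∂π_E/∂q_E = 112 - 3q_H - 6q_E = 0 gives the reaction function q_E = (112 - 3q_H)/6.
Helios substitutes q_E(q_H) into its own profit: π_H = q_H(162 - 3q_H - (112 - 3q_H)/2) - 50q_H = (106 - (3/2)q_H)q_H - 50q_H.
The leader's first-order condition 56 - 3q_H = 0 yields q_H = 56/3.
Then q_E = (112 - 3·(56/3))/6 = 28/3.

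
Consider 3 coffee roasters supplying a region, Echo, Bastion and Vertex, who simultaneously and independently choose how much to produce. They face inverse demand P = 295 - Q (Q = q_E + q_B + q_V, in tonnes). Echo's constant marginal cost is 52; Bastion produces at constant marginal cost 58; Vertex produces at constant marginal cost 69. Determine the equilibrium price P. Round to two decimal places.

118.50

Echo's profit: π_E = (295 - Q)q_E - (52q_E). Setting ∂π_E/∂q_E = 0: 243 - 2q_E - (q_B + q_V) = 0.
Bastion's first-order condition: 237 - 2q_B - (q_E + q_V) = 0.
Vertex's profit: π_V = (295 - Q)q_V - (69q_V). Setting ∂π_V/∂q_V = 0: 226 - 2q_V - (q_E + q_B) = 0.
Adding the 3 first-order conditions: 706 − 4Q = 0, so Q = 353/2.
Back-substituting: q_E = (243 − 353/2) = 133/2, q_B = (237 − 353/2) = 121/2, q_V = (226 − 353/2) = 99/2.
Total output Q = 353/2, so price P = 295 - 353/2 = 237/2.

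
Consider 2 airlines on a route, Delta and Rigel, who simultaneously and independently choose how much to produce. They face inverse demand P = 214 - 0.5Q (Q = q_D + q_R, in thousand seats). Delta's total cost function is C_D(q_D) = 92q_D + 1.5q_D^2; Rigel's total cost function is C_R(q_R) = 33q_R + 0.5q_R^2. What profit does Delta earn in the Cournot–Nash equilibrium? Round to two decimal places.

784.59

Delta's profit: π_D = (214 - 0.5Q)q_D - (92q_D + (3/2)q_D²). Setting ∂π_D/∂q_D = 0: 122 - 4q_D - (1/2)(q_R) = 0.
Rigel's first-order condition: 181 - 2q_R - (1/2)(q_D) = 0.
So q_D = (122 - (1/2)q_R)/4 and q_R = (181 - (1/2)q_D)/2.
Substituting one into the other gives q_D = 614/31 and q_R = 85.5484.
Price P = 214 - (1/2)·105.3548 = 161.3226.
Delta's profit: 161.3226·(614/31) - 92·(614/31) - (3/2)(614/31)² = 784.5911.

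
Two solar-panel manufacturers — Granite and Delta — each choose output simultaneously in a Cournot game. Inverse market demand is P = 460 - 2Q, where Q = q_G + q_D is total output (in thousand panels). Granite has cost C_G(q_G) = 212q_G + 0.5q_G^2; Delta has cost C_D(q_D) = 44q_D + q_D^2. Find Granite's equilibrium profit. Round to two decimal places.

Granite's profit: π_G = (460 - 2Q)q_G - (212q_G + (1/2)q_G²). Setting ∂π_G/∂q_G = 0: 248 - 5q_G - 2(q_D) = 0.
Delta's profit: π_D = (460 - 2Q)q_D - (44q_D + q_D²). Setting ∂π_D/∂q_D = 0: 416 - 6q_D - 2(q_G) = 0.
Rearranging gives the reaction functions q_G = (248 - 2q_D)/5 and q_D = (416 - 2q_G)/6.
Substituting one into the other gives q_G = 328/13 and q_D = 792/13.
Price P = 460 - 2·(1120/13) = 287.6923.
Granite's profit: 287.6923·(328/13) - 212·(328/13) - (1/2)(328/13)² = 1591.4793.

1591.48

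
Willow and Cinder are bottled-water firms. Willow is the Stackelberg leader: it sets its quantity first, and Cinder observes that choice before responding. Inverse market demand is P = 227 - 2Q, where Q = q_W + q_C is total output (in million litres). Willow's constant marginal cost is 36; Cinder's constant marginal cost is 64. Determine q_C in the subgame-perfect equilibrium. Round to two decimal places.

The follower Cinder best-responds to any q_W: π_C = (227 - 2Q)q_C - 64q_C.
∂π_C/∂q_C = 163 - 2q_W - 4q_C = 0 gives the reaction function q_C = (163 - 2q_W)/4.
Willow substitutes q_C(q_W) into its own profit: π_W = q_W(227 - 2q_W - (163 - 2q_W)/2) - 36q_W = (291/2 - q_W)q_W - 36q_W.
The leader's first-order condition 219/2 - 2q_W = 0 yields q_W = 219/4.
Then q_C = (163 - 2·(219/4))/4 = 107/8.

13.38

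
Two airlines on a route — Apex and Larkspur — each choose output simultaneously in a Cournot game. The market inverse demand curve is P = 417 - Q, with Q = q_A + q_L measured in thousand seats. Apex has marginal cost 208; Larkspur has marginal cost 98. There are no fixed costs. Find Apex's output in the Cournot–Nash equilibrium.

Apex's profit: π_A = (417 - Q)q_A - (208q_A). Setting ∂π_A/∂q_A = 0: 209 - 2q_A - (q_L) = 0.
Larkspur's first-order condition: 319 - 2q_L - (q_A) = 0.
Best responses: q_A = (209 - q_L)/2, q_L = (319 - q_A)/2.
Solving the pair: q_A = 33, q_L = 143.

33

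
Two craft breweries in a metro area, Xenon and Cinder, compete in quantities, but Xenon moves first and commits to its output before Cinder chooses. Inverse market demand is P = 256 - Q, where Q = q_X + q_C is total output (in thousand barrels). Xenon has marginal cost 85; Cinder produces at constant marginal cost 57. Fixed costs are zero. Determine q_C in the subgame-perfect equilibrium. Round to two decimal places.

63.75

Solve by backward induction. Given q_X, the follower Cinder maximises π_C = (256 - q_X - q_C)q_C - 57q_C.
∂π_C/∂q_C = 199 - q_X - 2q_C = 0 gives the reaction function q_C = (199 - q_X)/2.
Xenon substitutes q_C(q_X) into its own profit: π_X = q_X(256 - q_X - (199 - q_X)/2) - 85q_X = (313/2 - (1/2)q_X)q_X - 85q_X.
The leader's first-order condition 143/2 - q_X = 0 yields q_X = 143/2.
Then q_C = (199 - 143/2)/2 = 255/4.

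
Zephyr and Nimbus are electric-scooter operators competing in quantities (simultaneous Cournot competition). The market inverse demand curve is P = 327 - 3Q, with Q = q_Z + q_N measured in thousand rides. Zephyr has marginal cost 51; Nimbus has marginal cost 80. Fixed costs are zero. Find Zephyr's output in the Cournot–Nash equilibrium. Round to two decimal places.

33.89

Zephyr's profit: π_Z = (327 - 3Q)q_Z - (51q_Z). Setting ∂π_Z/∂q_Z = 0: 276 - 6q_Z - 3(q_N) = 0.
Nimbus's first-order condition: 247 - 6q_N - 3(q_Z) = 0.
Rearranging gives the reaction functions q_Z = (276 - 3q_N)/6 and q_N = (247 - 3q_Z)/6.
Substituting one into the other gives q_Z = 305/9 and q_N = 218/9.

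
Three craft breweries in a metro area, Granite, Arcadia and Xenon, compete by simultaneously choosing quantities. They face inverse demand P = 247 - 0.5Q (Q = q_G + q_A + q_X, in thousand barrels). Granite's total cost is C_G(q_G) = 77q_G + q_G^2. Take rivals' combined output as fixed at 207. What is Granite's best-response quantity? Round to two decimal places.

With rivals' combined output fixed at 207, Granite's profit is π_G = (247 - (1/2)·207 - (1/2)q_G)q_G - (77q_G + q_G²) = (287/2 - (1/2)q_G)q_G - (77q_G + q_G²).
∂π_G/∂q_G = 133/2 - 3q_G = 0, so q_G = 133/6.

22.17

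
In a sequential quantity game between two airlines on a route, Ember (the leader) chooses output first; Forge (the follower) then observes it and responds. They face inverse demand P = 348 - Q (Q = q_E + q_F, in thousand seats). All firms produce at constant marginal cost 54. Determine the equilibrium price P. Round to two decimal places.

127.50

Solve by backward induction. Given q_E, the follower Forge maximises π_F = (348 - q_E - q_F)q_F - 54q_F.
Follower FOC: 294 - q_E - 2q_F = 0, so q_F(q_E) = (294 - q_E)/2.
The leader anticipates this reaction. Substituting into P = 348 - Q gives P = 201 - (1/2)q_E, so π_E = (201 - (1/2)q_E)q_E - 54q_E.
Leader FOC: 147 - q_E = 0, so q_E = 147.
Then q_F = (294 - 147)/2 = 147/2.
Total output Q = 441/2, so price P = 348 - 441/2 = 255/2.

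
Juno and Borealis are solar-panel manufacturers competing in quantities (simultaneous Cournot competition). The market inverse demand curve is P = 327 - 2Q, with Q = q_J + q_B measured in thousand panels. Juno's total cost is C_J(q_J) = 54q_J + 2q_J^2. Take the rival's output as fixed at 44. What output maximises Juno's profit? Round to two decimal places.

23.13

With the rival's output fixed at 44, Juno's profit is π_J = (327 - 2·44 - 2q_J)q_J - (54q_J + 2q_J²) = (239 - 2q_J)q_J - (54q_J + 2q_J²).
∂π_J/∂q_J = 185 - 8q_J = 0, so q_J = 185/8.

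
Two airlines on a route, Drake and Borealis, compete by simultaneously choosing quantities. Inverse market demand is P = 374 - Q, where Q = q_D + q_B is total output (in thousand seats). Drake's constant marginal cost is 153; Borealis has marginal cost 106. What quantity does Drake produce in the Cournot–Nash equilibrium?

Drake's profit: π_D = (374 - Q)q_D - (153q_D). Setting ∂π_D/∂q_D = 0: 221 - 2q_D - (q_B) = 0.
Borealis's first-order condition: 268 - 2q_B - (q_D) = 0.
So q_D = (221 - q_B)/2 and q_B = (268 - q_D)/2.
Substituting one into the other gives q_D = 58 and q_B = 105.

58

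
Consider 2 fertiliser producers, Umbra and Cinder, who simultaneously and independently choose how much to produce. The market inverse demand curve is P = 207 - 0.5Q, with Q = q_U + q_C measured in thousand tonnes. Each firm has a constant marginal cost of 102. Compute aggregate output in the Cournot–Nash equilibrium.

140

A representative firm's profit is π_i = q_i(207 - 0.5Q) - 102q_i.
Setting ∂π_i/∂q_i = 0 with rivals' quantities fixed: 105 - q_i - (1/2)q_j = 0.
By symmetry each firm produces the same amount; substituting q_j = q_i yields q_i = 105/(3/2) = 70.
Total output Q = 70 + 70 = 140.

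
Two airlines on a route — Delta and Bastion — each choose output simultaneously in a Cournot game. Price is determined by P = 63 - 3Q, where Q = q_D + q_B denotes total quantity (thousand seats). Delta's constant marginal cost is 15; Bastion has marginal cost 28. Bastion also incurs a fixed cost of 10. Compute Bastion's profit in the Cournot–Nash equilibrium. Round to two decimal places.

7.93

Delta's profit: π_D = (63 - 3Q)q_D - (15q_D). Setting ∂π_D/∂q_D = 0: 48 - 6q_D - 3(q_B) = 0.
Bastion's first-order condition: 35 - 6q_B - 3(q_D) = 0.
Rearranging gives the reaction functions q_D = (48 - 3q_B)/6 and q_B = (35 - 3q_D)/6.
Solving the pair: q_D = 61/9, q_B = 22/9.
Price P = 63 - 3·(83/9) = 106/3.
Bastion's profit: (106/3 - 28)·(22/9) - 10 = 214/27.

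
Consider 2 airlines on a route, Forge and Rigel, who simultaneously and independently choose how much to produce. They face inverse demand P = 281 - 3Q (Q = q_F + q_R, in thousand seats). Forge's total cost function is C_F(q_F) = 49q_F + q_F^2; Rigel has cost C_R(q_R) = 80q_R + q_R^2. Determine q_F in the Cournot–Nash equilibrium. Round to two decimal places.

Forge's profit: π_F = (281 - 3Q)q_F - (49q_F + q_F²). Setting ∂π_F/∂q_F = 0: 232 - 8q_F - 3(q_R) = 0.
Rigel's profit: π_R = (281 - 3Q)q_R - (80q_R + q_R²). Setting ∂π_R/∂q_R = 0: 201 - 8q_R - 3(q_F) = 0.
Best responses: q_F = (232 - 3q_R)/8, q_R = (201 - 3q_F)/8.
Substituting one into the other gives q_F = 1253/55 and q_R = 912/55.

22.78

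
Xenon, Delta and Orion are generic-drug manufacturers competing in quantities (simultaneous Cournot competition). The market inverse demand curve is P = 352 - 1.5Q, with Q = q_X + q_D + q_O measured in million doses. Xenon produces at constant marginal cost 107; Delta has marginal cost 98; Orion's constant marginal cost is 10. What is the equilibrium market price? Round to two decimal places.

Xenon's profit: π_X = (352 - 1.5Q)q_X - (107q_X). Setting ∂π_X/∂q_X = 0: 245 - 3q_X - (3/2)(q_D + q_O) = 0.
Delta's first-order condition: 254 - 3q_D - (3/2)(q_X + q_O) = 0.
Orion's profit: π_O = (352 - 1.5Q)q_O - (10q_O). Setting ∂π_O/∂q_O = 0: 342 - 3q_O - (3/2)(q_X + q_D) = 0.
Summing all 3 equations gives 841 − 6Q = 0, hence Q = 841/6.
Back-substituting: q_X = (245 − 841/4)/(3/2) = 139/6, q_D = (254 − 841/4)/(3/2) = 175/6, q_O = (342 − 841/4)/(3/2) = 527/6.
Total output Q = 841/6, so price P = 352 - (3/2)·(841/6) = 567/4.

141.75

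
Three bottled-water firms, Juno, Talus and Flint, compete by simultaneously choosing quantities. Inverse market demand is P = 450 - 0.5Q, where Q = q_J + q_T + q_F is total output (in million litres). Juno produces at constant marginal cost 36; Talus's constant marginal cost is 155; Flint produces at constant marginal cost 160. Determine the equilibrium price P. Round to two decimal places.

Juno's profit: π_J = (450 - 0.5Q)q_J - (36q_J). Setting ∂π_J/∂q_J = 0: 414 - q_J - (1/2)(q_T + q_F) = 0.
Talus's first-order condition: 295 - q_T - (1/2)(q_J + q_F) = 0.
Flint's profit: π_F = (450 - 0.5Q)q_F - (160q_F). Setting ∂π_F/∂q_F = 0: 290 - q_F - (1/2)(q_J + q_T) = 0.
Adding the 3 conditions: 999 − Q − Q = 0, i.e. Q = 999/2.
Back-substituting: q_J = (414 − 999/4)/(1/2) = 657/2, q_T = (295 − 999/4)/(1/2) = 181/2, q_F = (290 − 999/4)/(1/2) = 161/2.
Total output Q = 999/2, so price P = 450 - (1/2)·(999/2) = 801/4.

200.25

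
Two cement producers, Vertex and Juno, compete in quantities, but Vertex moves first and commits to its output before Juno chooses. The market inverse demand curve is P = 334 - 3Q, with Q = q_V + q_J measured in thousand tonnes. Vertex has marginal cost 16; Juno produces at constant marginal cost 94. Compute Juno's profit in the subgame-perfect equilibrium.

Solve by backward induction. Given q_V, the follower Juno maximises π_J = (334 - 3q_V - 3q_J)q_J - 94q_J.
Follower FOC: 240 - 3q_V - 6q_J = 0, so q_J(q_V) = (240 - 3q_V)/6.
The leader anticipates this reaction. Substituting into P = 334 - 3Q gives P = 214 - (3/2)q_V, so π_V = (214 - (3/2)q_V)q_V - 16q_V.
Leader FOC: 198 - 3q_V = 0, so q_V = 66.
Then q_J = (240 - 3·66)/6 = 7.
Price P = 334 - 3·73 = 115.
Juno's profit: (115 - 94)·7 = 147.

147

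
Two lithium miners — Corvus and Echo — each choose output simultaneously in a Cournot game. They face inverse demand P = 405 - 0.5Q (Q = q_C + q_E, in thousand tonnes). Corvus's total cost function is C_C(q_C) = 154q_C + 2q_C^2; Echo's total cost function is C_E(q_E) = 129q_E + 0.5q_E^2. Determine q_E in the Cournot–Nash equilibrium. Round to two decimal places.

128.67

Corvus's profit: π_C = (405 - 0.5Q)q_C - (154q_C + 2q_C²). Setting ∂π_C/∂q_C = 0: 251 - 5q_C - (1/2)(q_E) = 0.
Echo's profit: π_E = (405 - 0.5Q)q_E - (129q_E + (1/2)q_E²). Setting ∂π_E/∂q_E = 0: 276 - 2q_E - (1/2)(q_C) = 0.
Rearranging gives the reaction functions q_C = (251 - (1/2)q_E)/5 and q_E = (276 - (1/2)q_C)/2.
Solving the pair: q_C = 112/3, q_E = 386/3.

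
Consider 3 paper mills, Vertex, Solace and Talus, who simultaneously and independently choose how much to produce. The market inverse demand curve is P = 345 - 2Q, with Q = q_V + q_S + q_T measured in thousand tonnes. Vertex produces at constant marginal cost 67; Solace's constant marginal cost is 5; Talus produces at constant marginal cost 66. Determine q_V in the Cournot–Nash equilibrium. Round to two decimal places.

Vertex's profit: π_V = (345 - 2Q)q_V - (67q_V). Setting ∂π_V/∂q_V = 0: 278 - 4q_V - 2(q_S + q_T) = 0.
Solace's first-order condition: 340 - 4q_S - 2(q_V + q_T) = 0.
Talus's first-order condition: 279 - 4q_T - 2(q_V + q_S) = 0.
Adding the 3 conditions: 897 − 4Q − 4Q = 0, i.e. Q = 897/8.
Back-substituting: q_V = (278 − 897/4)/2 = 215/8, q_S = (340 − 897/4)/2 = 463/8, q_T = (279 − 897/4)/2 = 219/8.

26.88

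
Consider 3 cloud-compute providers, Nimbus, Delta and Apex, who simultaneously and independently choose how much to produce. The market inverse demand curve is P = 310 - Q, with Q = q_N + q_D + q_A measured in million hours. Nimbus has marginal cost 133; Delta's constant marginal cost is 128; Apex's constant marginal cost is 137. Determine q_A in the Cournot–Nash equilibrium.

40

Nimbus's profit: π_N = (310 - Q)q_N - (133q_N). Setting ∂π_N/∂q_N = 0: 177 - 2q_N - (q_D + q_A) = 0.
Delta's profit: π_D = (310 - Q)q_D - (128q_D). Setting ∂π_D/∂q_D = 0: 182 - 2q_D - (q_N + q_A) = 0.
Apex's profit: π_A = (310 - Q)q_A - (137q_A). Setting ∂π_A/∂q_A = 0: 173 - 2q_A - (q_N + q_D) = 0.
Adding the 3 conditions: 532 − 2Q − 2Q = 0, i.e. Q = 133.
Back-substituting: q_N = (177 − 133) = 44, q_D = (182 − 133) = 49, q_A = (173 − 133) = 40.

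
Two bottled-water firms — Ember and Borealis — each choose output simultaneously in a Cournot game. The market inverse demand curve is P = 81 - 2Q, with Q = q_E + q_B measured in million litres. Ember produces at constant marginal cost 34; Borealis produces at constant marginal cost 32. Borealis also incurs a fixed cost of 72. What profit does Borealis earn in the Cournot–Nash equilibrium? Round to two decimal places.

72.50

Ember's profit: π_E = (81 - 2Q)q_E - (34q_E). Setting ∂π_E/∂q_E = 0: 47 - 4q_E - 2(q_B) = 0.
Borealis's profit: π_B = (81 - 2Q)q_B - (32q_B). Setting ∂π_B/∂q_B = 0: 49 - 4q_B - 2(q_E) = 0.
Rearranging gives the reaction functions q_E = (47 - 2q_B)/4 and q_B = (49 - 2q_E)/4.
Solving the pair: q_E = 15/2, q_B = 17/2.
Price P = 81 - 2·16 = 49.
Borealis's profit: (49 - 32)·(17/2) - 72 = 145/2.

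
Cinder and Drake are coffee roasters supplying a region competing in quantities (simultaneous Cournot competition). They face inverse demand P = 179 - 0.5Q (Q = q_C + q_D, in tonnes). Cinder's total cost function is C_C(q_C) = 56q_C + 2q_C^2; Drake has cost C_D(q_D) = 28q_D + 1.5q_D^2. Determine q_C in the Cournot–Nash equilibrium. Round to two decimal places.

21.09

Cinder's profit: π_C = (179 - 0.5Q)q_C - (56q_C + 2q_C²). Setting ∂π_C/∂q_C = 0: 123 - 5q_C - (1/2)(q_D) = 0.
Drake's profit: π_D = (179 - 0.5Q)q_D - (28q_D + (3/2)q_D²). Setting ∂π_D/∂q_D = 0: 151 - 4q_D - (1/2)(q_C) = 0.
Rearranging gives the reaction functions q_C = (123 - (1/2)q_D)/5 and q_D = (151 - (1/2)q_C)/4.
Substituting one into the other gives q_C = 1666/79 and q_D = 35.1139.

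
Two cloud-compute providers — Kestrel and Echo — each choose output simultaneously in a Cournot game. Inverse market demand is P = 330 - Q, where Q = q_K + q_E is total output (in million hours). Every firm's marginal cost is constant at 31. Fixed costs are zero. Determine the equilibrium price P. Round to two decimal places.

A representative firm's profit is π_i = q_i(330 - Q) - 31q_i.
Setting ∂π_i/∂q_i = 0 with rivals' quantities fixed: 299 - 2q_i - q_j = 0.
By symmetry each firm produces the same amount; substituting q_j = q_i yields q_i = 299/3.
Total output Q = 598/3, so price P = 330 - 598/3 = 392/3.

130.67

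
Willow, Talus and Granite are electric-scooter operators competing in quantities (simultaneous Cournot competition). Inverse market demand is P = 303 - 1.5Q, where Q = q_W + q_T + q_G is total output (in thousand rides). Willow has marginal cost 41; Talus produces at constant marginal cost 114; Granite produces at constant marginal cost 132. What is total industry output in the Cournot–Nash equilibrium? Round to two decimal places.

Willow's profit: π_W = (303 - 1.5Q)q_W - (41q_W). Setting ∂π_W/∂q_W = 0: 262 - 3q_W - (3/2)(q_T + q_G) = 0.
Talus's profit: π_T = (303 - 1.5Q)q_T - (114q_T). Setting ∂π_T/∂q_T = 0: 189 - 3q_T - (3/2)(q_W + q_G) = 0.
Granite's first-order condition: 171 - 3q_G - (3/2)(q_W + q_T) = 0.
Summing all 3 equations gives 622 − 6Q = 0, hence Q = 311/3.
Back-substituting: q_W = (262 − 311/2)/(3/2) = 71, q_T = (189 − 311/2)/(3/2) = 67/3, q_G = (171 − 311/2)/(3/2) = 31/3.
Total output Q = 71 + 67/3 + 31/3 = 311/3.

103.67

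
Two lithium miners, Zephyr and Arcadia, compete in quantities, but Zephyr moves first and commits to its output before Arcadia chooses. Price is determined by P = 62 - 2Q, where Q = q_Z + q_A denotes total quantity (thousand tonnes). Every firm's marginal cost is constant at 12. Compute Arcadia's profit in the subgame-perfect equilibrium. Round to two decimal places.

The follower Arcadia best-responds to any q_Z: π_A = (62 - 2Q)q_A - 12q_A.
Follower FOC: 50 - 2q_Z - 4q_A = 0, so q_A(q_Z) = (50 - 2q_Z)/4.
The leader anticipates this reaction. Substituting into P = 62 - 2Q gives P = 37 - q_Z, so π_Z = (37 - q_Z)q_Z - 12q_Z.
Maximising: ∂π_Z/∂q_Z = 25 - 2q_Z = 0, giving q_Z = 25/2.
Then q_A = (50 - 2·(25/2))/4 = 25/4.
Price P = 62 - 2·(75/4) = 49/2.
Arcadia's profit: (49/2 - 12)·(25/4) = 625/8.

78.13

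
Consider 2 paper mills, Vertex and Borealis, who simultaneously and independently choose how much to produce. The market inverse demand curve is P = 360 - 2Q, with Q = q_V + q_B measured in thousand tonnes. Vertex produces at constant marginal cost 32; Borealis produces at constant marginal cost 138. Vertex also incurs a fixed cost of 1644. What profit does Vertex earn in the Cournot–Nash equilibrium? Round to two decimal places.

Vertex's profit: π_V = (360 - 2Q)q_V - (32q_V). Setting ∂π_V/∂q_V = 0: 328 - 4q_V - 2(q_B) = 0.
Borealis's first-order condition: 222 - 4q_B - 2(q_V) = 0.
Best responses: q_V = (328 - 2q_B)/4, q_B = (222 - 2q_V)/4.
Solving the pair: q_V = 217/3, q_B = 58/3.
Price P = 360 - 2·(275/3) = 530/3.
Vertex's profit: (530/3 - 32)·(217/3) - 1644 = 8820.2222.

8820.22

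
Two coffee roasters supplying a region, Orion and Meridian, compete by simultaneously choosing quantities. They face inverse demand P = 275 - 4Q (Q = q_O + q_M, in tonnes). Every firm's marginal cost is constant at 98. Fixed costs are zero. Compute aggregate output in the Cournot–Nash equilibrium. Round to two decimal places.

A representative firm's profit is π_i = q_i(275 - 4Q) - 98q_i.
First-order condition (treating rivals' output as given): 177 - 8q_i - 4q_j = 0.
With identical firms every q_j equals q_i, so q_j = q_i and 177 = 12q_i, giving q_i = 59/4.
Total output Q = 59/4 + 59/4 = 59/2.

29.50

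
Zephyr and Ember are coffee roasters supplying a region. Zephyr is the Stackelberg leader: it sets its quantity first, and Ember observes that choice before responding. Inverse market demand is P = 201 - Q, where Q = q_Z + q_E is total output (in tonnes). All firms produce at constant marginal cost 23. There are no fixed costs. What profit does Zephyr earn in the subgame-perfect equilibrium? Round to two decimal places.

Solve by backward induction. Given q_Z, the follower Ember maximises π_E = (201 - q_Z - q_E)q_E - 23q_E.
Follower FOC: 178 - q_Z - 2q_E = 0, so q_E(q_Z) = (178 - q_Z)/2.
The leader anticipates this reaction. Substituting into P = 201 - Q gives P = 112 - (1/2)q_Z, so π_Z = (112 - (1/2)q_Z)q_Z - 23q_Z.
Maximising: ∂π_Z/∂q_Z = 89 - q_Z = 0, giving q_Z = 89.
Then q_E = (178 - 89)/2 = 89/2.
Price P = 201 - 267/2 = 135/2.
Zephyr's profit: (135/2 - 23)·89 = 3960.5000.

3960.50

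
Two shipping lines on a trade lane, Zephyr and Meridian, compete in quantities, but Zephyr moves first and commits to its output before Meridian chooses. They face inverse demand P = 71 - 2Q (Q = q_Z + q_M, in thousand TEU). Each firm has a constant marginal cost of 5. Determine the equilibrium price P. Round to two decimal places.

Solve by backward induction. Given q_Z, the follower Meridian maximises π_M = (71 - 2q_Z - 2q_M)q_M - 5q_M.
∂π_M/∂q_M = 66 - 2q_Z - 4q_M = 0 gives the reaction function q_M = (66 - 2q_Z)/4.
Zephyr substitutes q_M(q_Z) into its own profit: π_Z = q_Z(71 - 2q_Z - (66 - 2q_Z)/2) - 5q_Z = (38 - q_Z)q_Z - 5q_Z.
Maximising: ∂π_Z/∂q_Z = 33 - 2q_Z = 0, giving q_Z = 33/2.
Then q_M = (66 - 2·(33/2))/4 = 33/4.
Total output Q = 99/4, so price P = 71 - 2·(99/4) = 43/2.

21.50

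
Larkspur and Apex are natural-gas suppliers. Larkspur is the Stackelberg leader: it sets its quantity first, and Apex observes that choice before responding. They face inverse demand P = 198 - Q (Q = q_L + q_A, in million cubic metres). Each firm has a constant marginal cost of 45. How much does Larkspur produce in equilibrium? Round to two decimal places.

The follower Apex best-responds to any q_L: π_A = (198 - Q)q_A - 45q_A.
Setting the follower's marginal profit to zero, 153 - q_L - 2q_A = 0, i.e. q_A = (153 - q_L)/2.
The leader anticipates this reaction. Substituting into P = 198 - Q gives P = 243/2 - (1/2)q_L, so π_L = (243/2 - (1/2)q_L)q_L - 45q_L.
Leader FOC: 153/2 - q_L = 0, so q_L = 153/2.
Then q_A = (153 - 153/2)/2 = 153/4.

76.50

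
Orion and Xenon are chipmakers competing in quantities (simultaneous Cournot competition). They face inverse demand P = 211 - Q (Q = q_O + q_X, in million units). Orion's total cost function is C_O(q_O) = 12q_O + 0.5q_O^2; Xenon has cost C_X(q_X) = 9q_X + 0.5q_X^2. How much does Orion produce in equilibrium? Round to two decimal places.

49.38

Orion's profit: π_O = (211 - Q)q_O - (12q_O + (1/2)q_O²). Setting ∂π_O/∂q_O = 0: 199 - 3q_O - (q_X) = 0.
Xenon's profit: π_X = (211 - Q)q_X - (9q_X + (1/2)q_X²). Setting ∂π_X/∂q_X = 0: 202 - 3q_X - (q_O) = 0.
So q_O = (199 - q_X)/3 and q_X = (202 - q_O)/3.
Solving the pair: q_O = 395/8, q_X = 407/8.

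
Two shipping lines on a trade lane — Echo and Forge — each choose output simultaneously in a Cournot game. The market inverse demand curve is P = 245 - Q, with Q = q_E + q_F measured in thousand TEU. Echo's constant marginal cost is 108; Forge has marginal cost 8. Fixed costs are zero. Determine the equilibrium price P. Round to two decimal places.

Echo's profit: π_E = (245 - Q)q_E - (108q_E). Setting ∂π_E/∂q_E = 0: 137 - 2q_E - (q_F) = 0.
Forge's first-order condition: 237 - 2q_F - (q_E) = 0.
Best responses: q_E = (137 - q_F)/2, q_F = (237 - q_E)/2.
Solving the pair: q_E = 37/3, q_F = 337/3.
Total output Q = 374/3, so price P = 245 - 374/3 = 361/3.

120.33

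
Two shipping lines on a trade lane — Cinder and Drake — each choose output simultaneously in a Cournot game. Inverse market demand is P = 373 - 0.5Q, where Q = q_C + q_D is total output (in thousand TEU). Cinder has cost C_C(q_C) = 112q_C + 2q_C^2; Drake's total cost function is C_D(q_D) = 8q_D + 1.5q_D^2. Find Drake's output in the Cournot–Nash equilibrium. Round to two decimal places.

Cinder's profit: π_C = (373 - 0.5Q)q_C - (112q_C + 2q_C²). Setting ∂π_C/∂q_C = 0: 261 - 5q_C - (1/2)(q_D) = 0.
Drake's first-order condition: 365 - 4q_D - (1/2)(q_C) = 0.
So q_C = (261 - (1/2)q_D)/5 and q_D = (365 - (1/2)q_C)/4.
Substituting one into the other gives q_C = 43.6203 and q_D = 85.7975.

85.80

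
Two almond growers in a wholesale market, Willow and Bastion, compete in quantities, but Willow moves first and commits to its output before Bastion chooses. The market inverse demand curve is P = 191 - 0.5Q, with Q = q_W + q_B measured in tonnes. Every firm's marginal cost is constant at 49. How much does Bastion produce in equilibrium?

71

The follower Bastion best-responds to any q_W: π_B = (191 - 0.5Q)q_B - 49q_B.
Setting the follower's marginal profit to zero, 142 - (1/2)q_W - q_B = 0, i.e. q_B = (142 - (1/2)q_W).
The leader anticipates this reaction. Substituting into P = 191 - 0.5Q gives P = 120 - (1/4)q_W, so π_W = (120 - (1/4)q_W)q_W - 49q_W.
The leader's first-order condition 71 - (1/2)q_W = 0 yields q_W = 142.
Then q_B = (142 - (1/2)·142) = 71.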